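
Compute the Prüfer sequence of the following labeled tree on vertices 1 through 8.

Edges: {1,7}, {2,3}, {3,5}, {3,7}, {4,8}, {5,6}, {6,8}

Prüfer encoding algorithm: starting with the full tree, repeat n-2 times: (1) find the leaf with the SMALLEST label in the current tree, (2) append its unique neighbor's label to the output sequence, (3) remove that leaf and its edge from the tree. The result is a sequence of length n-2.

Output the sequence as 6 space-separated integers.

Answer: 7 3 8 3 5 6

Derivation:
Step 1: leaves = {1,2,4}. Remove smallest leaf 1, emit neighbor 7.
Step 2: leaves = {2,4,7}. Remove smallest leaf 2, emit neighbor 3.
Step 3: leaves = {4,7}. Remove smallest leaf 4, emit neighbor 8.
Step 4: leaves = {7,8}. Remove smallest leaf 7, emit neighbor 3.
Step 5: leaves = {3,8}. Remove smallest leaf 3, emit neighbor 5.
Step 6: leaves = {5,8}. Remove smallest leaf 5, emit neighbor 6.
Done: 2 vertices remain (6, 8). Sequence = [7 3 8 3 5 6]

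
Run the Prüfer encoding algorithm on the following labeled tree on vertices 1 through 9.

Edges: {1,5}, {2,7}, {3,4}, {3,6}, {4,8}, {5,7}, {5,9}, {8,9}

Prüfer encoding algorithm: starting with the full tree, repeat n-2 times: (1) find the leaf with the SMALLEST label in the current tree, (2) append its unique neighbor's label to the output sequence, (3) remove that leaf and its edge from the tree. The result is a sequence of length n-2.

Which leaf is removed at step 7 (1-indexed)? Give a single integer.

Step 1: current leaves = {1,2,6}. Remove leaf 1 (neighbor: 5).
Step 2: current leaves = {2,6}. Remove leaf 2 (neighbor: 7).
Step 3: current leaves = {6,7}. Remove leaf 6 (neighbor: 3).
Step 4: current leaves = {3,7}. Remove leaf 3 (neighbor: 4).
Step 5: current leaves = {4,7}. Remove leaf 4 (neighbor: 8).
Step 6: current leaves = {7,8}. Remove leaf 7 (neighbor: 5).
Step 7: current leaves = {5,8}. Remove leaf 5 (neighbor: 9).

Answer: 5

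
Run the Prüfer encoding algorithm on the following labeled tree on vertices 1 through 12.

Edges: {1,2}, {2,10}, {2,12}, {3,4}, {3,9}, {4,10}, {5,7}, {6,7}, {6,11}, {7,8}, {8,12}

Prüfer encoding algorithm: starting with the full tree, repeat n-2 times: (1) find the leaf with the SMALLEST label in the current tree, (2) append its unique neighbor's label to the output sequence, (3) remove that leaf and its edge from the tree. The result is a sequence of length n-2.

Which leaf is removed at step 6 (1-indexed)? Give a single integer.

Answer: 10

Derivation:
Step 1: current leaves = {1,5,9,11}. Remove leaf 1 (neighbor: 2).
Step 2: current leaves = {5,9,11}. Remove leaf 5 (neighbor: 7).
Step 3: current leaves = {9,11}. Remove leaf 9 (neighbor: 3).
Step 4: current leaves = {3,11}. Remove leaf 3 (neighbor: 4).
Step 5: current leaves = {4,11}. Remove leaf 4 (neighbor: 10).
Step 6: current leaves = {10,11}. Remove leaf 10 (neighbor: 2).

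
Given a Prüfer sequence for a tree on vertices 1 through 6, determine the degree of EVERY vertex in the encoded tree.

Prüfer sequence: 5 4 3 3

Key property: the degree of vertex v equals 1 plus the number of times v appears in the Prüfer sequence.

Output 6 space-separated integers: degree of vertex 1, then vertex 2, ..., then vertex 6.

p_1 = 5: count[5] becomes 1
p_2 = 4: count[4] becomes 1
p_3 = 3: count[3] becomes 1
p_4 = 3: count[3] becomes 2
Degrees (1 + count): deg[1]=1+0=1, deg[2]=1+0=1, deg[3]=1+2=3, deg[4]=1+1=2, deg[5]=1+1=2, deg[6]=1+0=1

Answer: 1 1 3 2 2 1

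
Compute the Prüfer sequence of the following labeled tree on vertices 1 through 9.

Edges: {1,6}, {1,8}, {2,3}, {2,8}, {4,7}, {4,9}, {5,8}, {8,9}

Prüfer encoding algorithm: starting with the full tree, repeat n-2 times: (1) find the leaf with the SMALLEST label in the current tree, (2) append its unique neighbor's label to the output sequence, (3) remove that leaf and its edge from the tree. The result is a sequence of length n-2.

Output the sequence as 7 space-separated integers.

Answer: 2 8 8 1 8 4 9

Derivation:
Step 1: leaves = {3,5,6,7}. Remove smallest leaf 3, emit neighbor 2.
Step 2: leaves = {2,5,6,7}. Remove smallest leaf 2, emit neighbor 8.
Step 3: leaves = {5,6,7}. Remove smallest leaf 5, emit neighbor 8.
Step 4: leaves = {6,7}. Remove smallest leaf 6, emit neighbor 1.
Step 5: leaves = {1,7}. Remove smallest leaf 1, emit neighbor 8.
Step 6: leaves = {7,8}. Remove smallest leaf 7, emit neighbor 4.
Step 7: leaves = {4,8}. Remove smallest leaf 4, emit neighbor 9.
Done: 2 vertices remain (8, 9). Sequence = [2 8 8 1 8 4 9]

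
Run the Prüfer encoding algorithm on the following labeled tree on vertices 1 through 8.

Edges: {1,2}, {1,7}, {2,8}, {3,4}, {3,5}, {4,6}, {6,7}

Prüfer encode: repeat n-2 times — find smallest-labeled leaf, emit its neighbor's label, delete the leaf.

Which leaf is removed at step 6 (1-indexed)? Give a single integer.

Answer: 1

Derivation:
Step 1: current leaves = {5,8}. Remove leaf 5 (neighbor: 3).
Step 2: current leaves = {3,8}. Remove leaf 3 (neighbor: 4).
Step 3: current leaves = {4,8}. Remove leaf 4 (neighbor: 6).
Step 4: current leaves = {6,8}. Remove leaf 6 (neighbor: 7).
Step 5: current leaves = {7,8}. Remove leaf 7 (neighbor: 1).
Step 6: current leaves = {1,8}. Remove leaf 1 (neighbor: 2).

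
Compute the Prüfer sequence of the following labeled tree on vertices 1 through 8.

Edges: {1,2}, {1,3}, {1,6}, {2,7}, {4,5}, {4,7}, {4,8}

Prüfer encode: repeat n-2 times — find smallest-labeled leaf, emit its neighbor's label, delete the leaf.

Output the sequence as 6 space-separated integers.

Step 1: leaves = {3,5,6,8}. Remove smallest leaf 3, emit neighbor 1.
Step 2: leaves = {5,6,8}. Remove smallest leaf 5, emit neighbor 4.
Step 3: leaves = {6,8}. Remove smallest leaf 6, emit neighbor 1.
Step 4: leaves = {1,8}. Remove smallest leaf 1, emit neighbor 2.
Step 5: leaves = {2,8}. Remove smallest leaf 2, emit neighbor 7.
Step 6: leaves = {7,8}. Remove smallest leaf 7, emit neighbor 4.
Done: 2 vertices remain (4, 8). Sequence = [1 4 1 2 7 4]

Answer: 1 4 1 2 7 4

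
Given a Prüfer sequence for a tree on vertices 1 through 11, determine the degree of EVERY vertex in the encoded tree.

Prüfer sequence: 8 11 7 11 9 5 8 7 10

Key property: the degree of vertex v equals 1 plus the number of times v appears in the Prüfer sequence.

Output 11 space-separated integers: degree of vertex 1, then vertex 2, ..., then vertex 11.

Answer: 1 1 1 1 2 1 3 3 2 2 3

Derivation:
p_1 = 8: count[8] becomes 1
p_2 = 11: count[11] becomes 1
p_3 = 7: count[7] becomes 1
p_4 = 11: count[11] becomes 2
p_5 = 9: count[9] becomes 1
p_6 = 5: count[5] becomes 1
p_7 = 8: count[8] becomes 2
p_8 = 7: count[7] becomes 2
p_9 = 10: count[10] becomes 1
Degrees (1 + count): deg[1]=1+0=1, deg[2]=1+0=1, deg[3]=1+0=1, deg[4]=1+0=1, deg[5]=1+1=2, deg[6]=1+0=1, deg[7]=1+2=3, deg[8]=1+2=3, deg[9]=1+1=2, deg[10]=1+1=2, deg[11]=1+2=3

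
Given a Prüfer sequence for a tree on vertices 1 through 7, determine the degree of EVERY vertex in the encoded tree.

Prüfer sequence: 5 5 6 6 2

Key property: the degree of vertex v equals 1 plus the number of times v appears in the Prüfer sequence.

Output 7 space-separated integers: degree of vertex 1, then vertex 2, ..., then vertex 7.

p_1 = 5: count[5] becomes 1
p_2 = 5: count[5] becomes 2
p_3 = 6: count[6] becomes 1
p_4 = 6: count[6] becomes 2
p_5 = 2: count[2] becomes 1
Degrees (1 + count): deg[1]=1+0=1, deg[2]=1+1=2, deg[3]=1+0=1, deg[4]=1+0=1, deg[5]=1+2=3, deg[6]=1+2=3, deg[7]=1+0=1

Answer: 1 2 1 1 3 3 1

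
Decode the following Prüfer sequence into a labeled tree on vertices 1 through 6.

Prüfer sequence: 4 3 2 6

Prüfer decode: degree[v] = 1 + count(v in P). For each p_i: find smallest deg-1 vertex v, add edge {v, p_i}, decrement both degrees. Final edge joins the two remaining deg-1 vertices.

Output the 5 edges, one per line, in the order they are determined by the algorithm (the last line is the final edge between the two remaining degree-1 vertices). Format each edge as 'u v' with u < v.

Initial degrees: {1:1, 2:2, 3:2, 4:2, 5:1, 6:2}
Step 1: smallest deg-1 vertex = 1, p_1 = 4. Add edge {1,4}. Now deg[1]=0, deg[4]=1.
Step 2: smallest deg-1 vertex = 4, p_2 = 3. Add edge {3,4}. Now deg[4]=0, deg[3]=1.
Step 3: smallest deg-1 vertex = 3, p_3 = 2. Add edge {2,3}. Now deg[3]=0, deg[2]=1.
Step 4: smallest deg-1 vertex = 2, p_4 = 6. Add edge {2,6}. Now deg[2]=0, deg[6]=1.
Final: two remaining deg-1 vertices are 5, 6. Add edge {5,6}.

Answer: 1 4
3 4
2 3
2 6
5 6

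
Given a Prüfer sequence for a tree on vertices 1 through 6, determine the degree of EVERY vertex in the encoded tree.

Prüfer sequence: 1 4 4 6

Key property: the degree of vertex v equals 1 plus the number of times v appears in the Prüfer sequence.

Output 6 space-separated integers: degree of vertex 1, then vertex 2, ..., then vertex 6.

Answer: 2 1 1 3 1 2

Derivation:
p_1 = 1: count[1] becomes 1
p_2 = 4: count[4] becomes 1
p_3 = 4: count[4] becomes 2
p_4 = 6: count[6] becomes 1
Degrees (1 + count): deg[1]=1+1=2, deg[2]=1+0=1, deg[3]=1+0=1, deg[4]=1+2=3, deg[5]=1+0=1, deg[6]=1+1=2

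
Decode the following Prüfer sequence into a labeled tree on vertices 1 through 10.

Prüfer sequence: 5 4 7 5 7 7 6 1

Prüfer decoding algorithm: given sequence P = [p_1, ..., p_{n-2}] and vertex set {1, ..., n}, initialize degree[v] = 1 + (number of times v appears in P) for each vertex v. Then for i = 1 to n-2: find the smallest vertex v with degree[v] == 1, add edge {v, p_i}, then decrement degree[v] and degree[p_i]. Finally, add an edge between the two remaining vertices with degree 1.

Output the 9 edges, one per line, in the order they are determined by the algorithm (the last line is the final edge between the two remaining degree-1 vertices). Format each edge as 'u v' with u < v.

Answer: 2 5
3 4
4 7
5 8
5 7
7 9
6 7
1 6
1 10

Derivation:
Initial degrees: {1:2, 2:1, 3:1, 4:2, 5:3, 6:2, 7:4, 8:1, 9:1, 10:1}
Step 1: smallest deg-1 vertex = 2, p_1 = 5. Add edge {2,5}. Now deg[2]=0, deg[5]=2.
Step 2: smallest deg-1 vertex = 3, p_2 = 4. Add edge {3,4}. Now deg[3]=0, deg[4]=1.
Step 3: smallest deg-1 vertex = 4, p_3 = 7. Add edge {4,7}. Now deg[4]=0, deg[7]=3.
Step 4: smallest deg-1 vertex = 8, p_4 = 5. Add edge {5,8}. Now deg[8]=0, deg[5]=1.
Step 5: smallest deg-1 vertex = 5, p_5 = 7. Add edge {5,7}. Now deg[5]=0, deg[7]=2.
Step 6: smallest deg-1 vertex = 9, p_6 = 7. Add edge {7,9}. Now deg[9]=0, deg[7]=1.
Step 7: smallest deg-1 vertex = 7, p_7 = 6. Add edge {6,7}. Now deg[7]=0, deg[6]=1.
Step 8: smallest deg-1 vertex = 6, p_8 = 1. Add edge {1,6}. Now deg[6]=0, deg[1]=1.
Final: two remaining deg-1 vertices are 1, 10. Add edge {1,10}.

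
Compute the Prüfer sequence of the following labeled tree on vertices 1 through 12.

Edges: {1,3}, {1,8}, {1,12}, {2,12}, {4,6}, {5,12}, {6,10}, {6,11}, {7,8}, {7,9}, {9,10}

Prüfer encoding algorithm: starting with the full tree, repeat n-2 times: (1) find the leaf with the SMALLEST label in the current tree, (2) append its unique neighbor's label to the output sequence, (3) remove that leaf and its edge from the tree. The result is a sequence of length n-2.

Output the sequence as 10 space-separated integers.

Step 1: leaves = {2,3,4,5,11}. Remove smallest leaf 2, emit neighbor 12.
Step 2: leaves = {3,4,5,11}. Remove smallest leaf 3, emit neighbor 1.
Step 3: leaves = {4,5,11}. Remove smallest leaf 4, emit neighbor 6.
Step 4: leaves = {5,11}. Remove smallest leaf 5, emit neighbor 12.
Step 5: leaves = {11,12}. Remove smallest leaf 11, emit neighbor 6.
Step 6: leaves = {6,12}. Remove smallest leaf 6, emit neighbor 10.
Step 7: leaves = {10,12}. Remove smallest leaf 10, emit neighbor 9.
Step 8: leaves = {9,12}. Remove smallest leaf 9, emit neighbor 7.
Step 9: leaves = {7,12}. Remove smallest leaf 7, emit neighbor 8.
Step 10: leaves = {8,12}. Remove smallest leaf 8, emit neighbor 1.
Done: 2 vertices remain (1, 12). Sequence = [12 1 6 12 6 10 9 7 8 1]

Answer: 12 1 6 12 6 10 9 7 8 1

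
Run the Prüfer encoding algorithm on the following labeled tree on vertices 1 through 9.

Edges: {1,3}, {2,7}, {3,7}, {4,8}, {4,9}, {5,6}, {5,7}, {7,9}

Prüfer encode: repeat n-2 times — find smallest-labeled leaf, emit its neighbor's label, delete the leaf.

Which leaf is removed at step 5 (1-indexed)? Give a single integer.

Answer: 5

Derivation:
Step 1: current leaves = {1,2,6,8}. Remove leaf 1 (neighbor: 3).
Step 2: current leaves = {2,3,6,8}. Remove leaf 2 (neighbor: 7).
Step 3: current leaves = {3,6,8}. Remove leaf 3 (neighbor: 7).
Step 4: current leaves = {6,8}. Remove leaf 6 (neighbor: 5).
Step 5: current leaves = {5,8}. Remove leaf 5 (neighbor: 7).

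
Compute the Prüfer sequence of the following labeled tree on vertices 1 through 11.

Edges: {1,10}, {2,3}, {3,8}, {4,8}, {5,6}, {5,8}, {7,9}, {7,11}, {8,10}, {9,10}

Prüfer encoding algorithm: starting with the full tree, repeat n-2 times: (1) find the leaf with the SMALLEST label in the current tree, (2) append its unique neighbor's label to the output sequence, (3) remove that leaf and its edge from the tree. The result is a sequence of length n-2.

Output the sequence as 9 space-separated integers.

Step 1: leaves = {1,2,4,6,11}. Remove smallest leaf 1, emit neighbor 10.
Step 2: leaves = {2,4,6,11}. Remove smallest leaf 2, emit neighbor 3.
Step 3: leaves = {3,4,6,11}. Remove smallest leaf 3, emit neighbor 8.
Step 4: leaves = {4,6,11}. Remove smallest leaf 4, emit neighbor 8.
Step 5: leaves = {6,11}. Remove smallest leaf 6, emit neighbor 5.
Step 6: leaves = {5,11}. Remove smallest leaf 5, emit neighbor 8.
Step 7: leaves = {8,11}. Remove smallest leaf 8, emit neighbor 10.
Step 8: leaves = {10,11}. Remove smallest leaf 10, emit neighbor 9.
Step 9: leaves = {9,11}. Remove smallest leaf 9, emit neighbor 7.
Done: 2 vertices remain (7, 11). Sequence = [10 3 8 8 5 8 10 9 7]

Answer: 10 3 8 8 5 8 10 9 7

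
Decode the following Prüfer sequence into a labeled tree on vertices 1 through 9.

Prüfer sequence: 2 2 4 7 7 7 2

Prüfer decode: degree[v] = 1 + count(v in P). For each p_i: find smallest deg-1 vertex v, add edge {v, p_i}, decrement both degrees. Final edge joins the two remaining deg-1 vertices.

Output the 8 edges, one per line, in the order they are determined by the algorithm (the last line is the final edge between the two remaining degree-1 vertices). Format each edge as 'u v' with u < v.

Initial degrees: {1:1, 2:4, 3:1, 4:2, 5:1, 6:1, 7:4, 8:1, 9:1}
Step 1: smallest deg-1 vertex = 1, p_1 = 2. Add edge {1,2}. Now deg[1]=0, deg[2]=3.
Step 2: smallest deg-1 vertex = 3, p_2 = 2. Add edge {2,3}. Now deg[3]=0, deg[2]=2.
Step 3: smallest deg-1 vertex = 5, p_3 = 4. Add edge {4,5}. Now deg[5]=0, deg[4]=1.
Step 4: smallest deg-1 vertex = 4, p_4 = 7. Add edge {4,7}. Now deg[4]=0, deg[7]=3.
Step 5: smallest deg-1 vertex = 6, p_5 = 7. Add edge {6,7}. Now deg[6]=0, deg[7]=2.
Step 6: smallest deg-1 vertex = 8, p_6 = 7. Add edge {7,8}. Now deg[8]=0, deg[7]=1.
Step 7: smallest deg-1 vertex = 7, p_7 = 2. Add edge {2,7}. Now deg[7]=0, deg[2]=1.
Final: two remaining deg-1 vertices are 2, 9. Add edge {2,9}.

Answer: 1 2
2 3
4 5
4 7
6 7
7 8
2 7
2 9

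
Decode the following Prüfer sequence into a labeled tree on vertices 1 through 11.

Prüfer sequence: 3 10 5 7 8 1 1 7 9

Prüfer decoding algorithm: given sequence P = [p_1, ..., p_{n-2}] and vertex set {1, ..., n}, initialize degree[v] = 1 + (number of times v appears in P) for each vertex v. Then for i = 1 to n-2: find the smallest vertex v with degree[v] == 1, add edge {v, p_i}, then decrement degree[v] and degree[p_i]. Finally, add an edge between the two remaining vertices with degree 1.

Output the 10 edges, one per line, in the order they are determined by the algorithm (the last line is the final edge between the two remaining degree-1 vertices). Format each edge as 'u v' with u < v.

Answer: 2 3
3 10
4 5
5 7
6 8
1 8
1 10
1 7
7 9
9 11

Derivation:
Initial degrees: {1:3, 2:1, 3:2, 4:1, 5:2, 6:1, 7:3, 8:2, 9:2, 10:2, 11:1}
Step 1: smallest deg-1 vertex = 2, p_1 = 3. Add edge {2,3}. Now deg[2]=0, deg[3]=1.
Step 2: smallest deg-1 vertex = 3, p_2 = 10. Add edge {3,10}. Now deg[3]=0, deg[10]=1.
Step 3: smallest deg-1 vertex = 4, p_3 = 5. Add edge {4,5}. Now deg[4]=0, deg[5]=1.
Step 4: smallest deg-1 vertex = 5, p_4 = 7. Add edge {5,7}. Now deg[5]=0, deg[7]=2.
Step 5: smallest deg-1 vertex = 6, p_5 = 8. Add edge {6,8}. Now deg[6]=0, deg[8]=1.
Step 6: smallest deg-1 vertex = 8, p_6 = 1. Add edge {1,8}. Now deg[8]=0, deg[1]=2.
Step 7: smallest deg-1 vertex = 10, p_7 = 1. Add edge {1,10}. Now deg[10]=0, deg[1]=1.
Step 8: smallest deg-1 vertex = 1, p_8 = 7. Add edge {1,7}. Now deg[1]=0, deg[7]=1.
Step 9: smallest deg-1 vertex = 7, p_9 = 9. Add edge {7,9}. Now deg[7]=0, deg[9]=1.
Final: two remaining deg-1 vertices are 9, 11. Add edge {9,11}.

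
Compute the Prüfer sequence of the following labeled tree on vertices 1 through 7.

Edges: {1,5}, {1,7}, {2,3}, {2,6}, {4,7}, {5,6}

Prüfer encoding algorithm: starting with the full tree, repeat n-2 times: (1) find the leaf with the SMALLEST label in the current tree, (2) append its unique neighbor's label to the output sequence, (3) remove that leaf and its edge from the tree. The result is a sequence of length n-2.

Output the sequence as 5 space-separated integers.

Answer: 2 6 7 5 1

Derivation:
Step 1: leaves = {3,4}. Remove smallest leaf 3, emit neighbor 2.
Step 2: leaves = {2,4}. Remove smallest leaf 2, emit neighbor 6.
Step 3: leaves = {4,6}. Remove smallest leaf 4, emit neighbor 7.
Step 4: leaves = {6,7}. Remove smallest leaf 6, emit neighbor 5.
Step 5: leaves = {5,7}. Remove smallest leaf 5, emit neighbor 1.
Done: 2 vertices remain (1, 7). Sequence = [2 6 7 5 1]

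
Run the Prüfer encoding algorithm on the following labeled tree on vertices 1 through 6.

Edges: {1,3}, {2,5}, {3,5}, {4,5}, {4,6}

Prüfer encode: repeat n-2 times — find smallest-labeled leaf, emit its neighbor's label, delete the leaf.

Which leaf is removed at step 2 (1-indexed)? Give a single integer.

Step 1: current leaves = {1,2,6}. Remove leaf 1 (neighbor: 3).
Step 2: current leaves = {2,3,6}. Remove leaf 2 (neighbor: 5).

Answer: 2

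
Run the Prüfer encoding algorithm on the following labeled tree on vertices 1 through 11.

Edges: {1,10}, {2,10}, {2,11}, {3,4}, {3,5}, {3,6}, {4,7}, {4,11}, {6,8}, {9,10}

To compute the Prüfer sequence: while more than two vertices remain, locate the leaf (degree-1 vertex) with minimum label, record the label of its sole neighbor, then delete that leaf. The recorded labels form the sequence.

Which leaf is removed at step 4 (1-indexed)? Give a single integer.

Answer: 8

Derivation:
Step 1: current leaves = {1,5,7,8,9}. Remove leaf 1 (neighbor: 10).
Step 2: current leaves = {5,7,8,9}. Remove leaf 5 (neighbor: 3).
Step 3: current leaves = {7,8,9}. Remove leaf 7 (neighbor: 4).
Step 4: current leaves = {8,9}. Remove leaf 8 (neighbor: 6).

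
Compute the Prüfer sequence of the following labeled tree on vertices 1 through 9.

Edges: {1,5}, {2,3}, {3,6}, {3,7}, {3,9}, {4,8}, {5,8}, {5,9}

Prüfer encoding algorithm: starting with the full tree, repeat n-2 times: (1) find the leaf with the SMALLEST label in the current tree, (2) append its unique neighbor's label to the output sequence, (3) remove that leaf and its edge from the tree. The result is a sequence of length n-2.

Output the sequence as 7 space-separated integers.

Answer: 5 3 8 3 3 9 5

Derivation:
Step 1: leaves = {1,2,4,6,7}. Remove smallest leaf 1, emit neighbor 5.
Step 2: leaves = {2,4,6,7}. Remove smallest leaf 2, emit neighbor 3.
Step 3: leaves = {4,6,7}. Remove smallest leaf 4, emit neighbor 8.
Step 4: leaves = {6,7,8}. Remove smallest leaf 6, emit neighbor 3.
Step 5: leaves = {7,8}. Remove smallest leaf 7, emit neighbor 3.
Step 6: leaves = {3,8}. Remove smallest leaf 3, emit neighbor 9.
Step 7: leaves = {8,9}. Remove smallest leaf 8, emit neighbor 5.
Done: 2 vertices remain (5, 9). Sequence = [5 3 8 3 3 9 5]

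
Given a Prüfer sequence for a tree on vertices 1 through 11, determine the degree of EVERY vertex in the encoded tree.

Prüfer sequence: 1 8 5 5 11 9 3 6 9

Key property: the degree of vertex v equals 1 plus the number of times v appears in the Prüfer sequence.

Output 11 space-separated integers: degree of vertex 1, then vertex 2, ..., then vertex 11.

p_1 = 1: count[1] becomes 1
p_2 = 8: count[8] becomes 1
p_3 = 5: count[5] becomes 1
p_4 = 5: count[5] becomes 2
p_5 = 11: count[11] becomes 1
p_6 = 9: count[9] becomes 1
p_7 = 3: count[3] becomes 1
p_8 = 6: count[6] becomes 1
p_9 = 9: count[9] becomes 2
Degrees (1 + count): deg[1]=1+1=2, deg[2]=1+0=1, deg[3]=1+1=2, deg[4]=1+0=1, deg[5]=1+2=3, deg[6]=1+1=2, deg[7]=1+0=1, deg[8]=1+1=2, deg[9]=1+2=3, deg[10]=1+0=1, deg[11]=1+1=2

Answer: 2 1 2 1 3 2 1 2 3 1 2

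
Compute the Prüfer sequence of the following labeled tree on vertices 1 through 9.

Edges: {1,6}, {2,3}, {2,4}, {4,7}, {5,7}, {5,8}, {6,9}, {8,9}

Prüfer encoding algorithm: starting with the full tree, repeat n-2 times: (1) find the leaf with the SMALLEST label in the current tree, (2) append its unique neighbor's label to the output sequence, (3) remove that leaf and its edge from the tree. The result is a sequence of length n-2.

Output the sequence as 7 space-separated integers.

Answer: 6 2 4 7 9 5 8

Derivation:
Step 1: leaves = {1,3}. Remove smallest leaf 1, emit neighbor 6.
Step 2: leaves = {3,6}. Remove smallest leaf 3, emit neighbor 2.
Step 3: leaves = {2,6}. Remove smallest leaf 2, emit neighbor 4.
Step 4: leaves = {4,6}. Remove smallest leaf 4, emit neighbor 7.
Step 5: leaves = {6,7}. Remove smallest leaf 6, emit neighbor 9.
Step 6: leaves = {7,9}. Remove smallest leaf 7, emit neighbor 5.
Step 7: leaves = {5,9}. Remove smallest leaf 5, emit neighbor 8.
Done: 2 vertices remain (8, 9). Sequence = [6 2 4 7 9 5 8]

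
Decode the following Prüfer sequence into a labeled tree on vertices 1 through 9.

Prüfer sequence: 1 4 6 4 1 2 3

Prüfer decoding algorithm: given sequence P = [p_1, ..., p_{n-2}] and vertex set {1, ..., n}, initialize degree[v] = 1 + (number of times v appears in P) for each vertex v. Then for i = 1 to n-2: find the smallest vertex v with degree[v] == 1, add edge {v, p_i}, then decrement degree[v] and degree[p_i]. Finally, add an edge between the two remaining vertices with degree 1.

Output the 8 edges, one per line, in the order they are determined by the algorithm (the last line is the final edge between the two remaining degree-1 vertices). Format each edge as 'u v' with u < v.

Initial degrees: {1:3, 2:2, 3:2, 4:3, 5:1, 6:2, 7:1, 8:1, 9:1}
Step 1: smallest deg-1 vertex = 5, p_1 = 1. Add edge {1,5}. Now deg[5]=0, deg[1]=2.
Step 2: smallest deg-1 vertex = 7, p_2 = 4. Add edge {4,7}. Now deg[7]=0, deg[4]=2.
Step 3: smallest deg-1 vertex = 8, p_3 = 6. Add edge {6,8}. Now deg[8]=0, deg[6]=1.
Step 4: smallest deg-1 vertex = 6, p_4 = 4. Add edge {4,6}. Now deg[6]=0, deg[4]=1.
Step 5: smallest deg-1 vertex = 4, p_5 = 1. Add edge {1,4}. Now deg[4]=0, deg[1]=1.
Step 6: smallest deg-1 vertex = 1, p_6 = 2. Add edge {1,2}. Now deg[1]=0, deg[2]=1.
Step 7: smallest deg-1 vertex = 2, p_7 = 3. Add edge {2,3}. Now deg[2]=0, deg[3]=1.
Final: two remaining deg-1 vertices are 3, 9. Add edge {3,9}.

Answer: 1 5
4 7
6 8
4 6
1 4
1 2
2 3
3 9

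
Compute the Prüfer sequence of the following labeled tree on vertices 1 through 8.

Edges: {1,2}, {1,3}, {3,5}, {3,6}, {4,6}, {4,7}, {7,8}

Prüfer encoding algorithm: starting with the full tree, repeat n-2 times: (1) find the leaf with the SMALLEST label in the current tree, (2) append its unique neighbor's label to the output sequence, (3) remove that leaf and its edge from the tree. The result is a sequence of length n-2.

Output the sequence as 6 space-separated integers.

Step 1: leaves = {2,5,8}. Remove smallest leaf 2, emit neighbor 1.
Step 2: leaves = {1,5,8}. Remove smallest leaf 1, emit neighbor 3.
Step 3: leaves = {5,8}. Remove smallest leaf 5, emit neighbor 3.
Step 4: leaves = {3,8}. Remove smallest leaf 3, emit neighbor 6.
Step 5: leaves = {6,8}. Remove smallest leaf 6, emit neighbor 4.
Step 6: leaves = {4,8}. Remove smallest leaf 4, emit neighbor 7.
Done: 2 vertices remain (7, 8). Sequence = [1 3 3 6 4 7]

Answer: 1 3 3 6 4 7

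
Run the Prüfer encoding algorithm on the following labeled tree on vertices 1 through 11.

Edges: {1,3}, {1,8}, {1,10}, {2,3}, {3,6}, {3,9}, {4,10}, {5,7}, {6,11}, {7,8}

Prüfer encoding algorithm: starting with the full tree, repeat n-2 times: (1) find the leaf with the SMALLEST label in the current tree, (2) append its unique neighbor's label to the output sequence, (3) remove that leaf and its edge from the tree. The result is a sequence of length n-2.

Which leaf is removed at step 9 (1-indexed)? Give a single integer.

Step 1: current leaves = {2,4,5,9,11}. Remove leaf 2 (neighbor: 3).
Step 2: current leaves = {4,5,9,11}. Remove leaf 4 (neighbor: 10).
Step 3: current leaves = {5,9,10,11}. Remove leaf 5 (neighbor: 7).
Step 4: current leaves = {7,9,10,11}. Remove leaf 7 (neighbor: 8).
Step 5: current leaves = {8,9,10,11}. Remove leaf 8 (neighbor: 1).
Step 6: current leaves = {9,10,11}. Remove leaf 9 (neighbor: 3).
Step 7: current leaves = {10,11}. Remove leaf 10 (neighbor: 1).
Step 8: current leaves = {1,11}. Remove leaf 1 (neighbor: 3).
Step 9: current leaves = {3,11}. Remove leaf 3 (neighbor: 6).

Answer: 3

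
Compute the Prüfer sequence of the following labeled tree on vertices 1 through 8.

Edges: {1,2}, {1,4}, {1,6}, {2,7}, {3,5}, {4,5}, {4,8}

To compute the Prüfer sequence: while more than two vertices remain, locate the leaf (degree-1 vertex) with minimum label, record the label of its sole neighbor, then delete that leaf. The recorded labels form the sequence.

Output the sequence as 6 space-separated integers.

Answer: 5 4 1 2 1 4

Derivation:
Step 1: leaves = {3,6,7,8}. Remove smallest leaf 3, emit neighbor 5.
Step 2: leaves = {5,6,7,8}. Remove smallest leaf 5, emit neighbor 4.
Step 3: leaves = {6,7,8}. Remove smallest leaf 6, emit neighbor 1.
Step 4: leaves = {7,8}. Remove smallest leaf 7, emit neighbor 2.
Step 5: leaves = {2,8}. Remove smallest leaf 2, emit neighbor 1.
Step 6: leaves = {1,8}. Remove smallest leaf 1, emit neighbor 4.
Done: 2 vertices remain (4, 8). Sequence = [5 4 1 2 1 4]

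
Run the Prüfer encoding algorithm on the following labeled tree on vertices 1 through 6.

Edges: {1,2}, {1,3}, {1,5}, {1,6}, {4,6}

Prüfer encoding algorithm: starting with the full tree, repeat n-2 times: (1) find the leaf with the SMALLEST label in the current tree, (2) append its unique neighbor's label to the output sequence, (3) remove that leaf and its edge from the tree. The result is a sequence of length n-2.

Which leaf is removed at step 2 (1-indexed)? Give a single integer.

Answer: 3

Derivation:
Step 1: current leaves = {2,3,4,5}. Remove leaf 2 (neighbor: 1).
Step 2: current leaves = {3,4,5}. Remove leaf 3 (neighbor: 1).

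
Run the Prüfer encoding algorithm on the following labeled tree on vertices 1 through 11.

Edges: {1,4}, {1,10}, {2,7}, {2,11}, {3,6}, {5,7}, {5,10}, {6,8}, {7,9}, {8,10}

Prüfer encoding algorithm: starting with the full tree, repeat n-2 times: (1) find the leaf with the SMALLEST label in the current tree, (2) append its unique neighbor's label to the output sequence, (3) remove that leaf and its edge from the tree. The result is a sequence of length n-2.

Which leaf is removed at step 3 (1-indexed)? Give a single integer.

Step 1: current leaves = {3,4,9,11}. Remove leaf 3 (neighbor: 6).
Step 2: current leaves = {4,6,9,11}. Remove leaf 4 (neighbor: 1).
Step 3: current leaves = {1,6,9,11}. Remove leaf 1 (neighbor: 10).

Answer: 1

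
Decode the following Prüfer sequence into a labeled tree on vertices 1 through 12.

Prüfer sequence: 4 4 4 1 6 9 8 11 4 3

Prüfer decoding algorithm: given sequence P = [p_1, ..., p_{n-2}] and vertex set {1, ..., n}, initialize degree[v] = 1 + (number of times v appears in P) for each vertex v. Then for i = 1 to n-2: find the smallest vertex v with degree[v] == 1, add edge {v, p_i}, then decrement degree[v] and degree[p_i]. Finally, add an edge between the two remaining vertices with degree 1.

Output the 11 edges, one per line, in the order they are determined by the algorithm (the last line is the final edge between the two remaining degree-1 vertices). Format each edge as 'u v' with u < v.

Answer: 2 4
4 5
4 7
1 10
1 6
6 9
8 9
8 11
4 11
3 4
3 12

Derivation:
Initial degrees: {1:2, 2:1, 3:2, 4:5, 5:1, 6:2, 7:1, 8:2, 9:2, 10:1, 11:2, 12:1}
Step 1: smallest deg-1 vertex = 2, p_1 = 4. Add edge {2,4}. Now deg[2]=0, deg[4]=4.
Step 2: smallest deg-1 vertex = 5, p_2 = 4. Add edge {4,5}. Now deg[5]=0, deg[4]=3.
Step 3: smallest deg-1 vertex = 7, p_3 = 4. Add edge {4,7}. Now deg[7]=0, deg[4]=2.
Step 4: smallest deg-1 vertex = 10, p_4 = 1. Add edge {1,10}. Now deg[10]=0, deg[1]=1.
Step 5: smallest deg-1 vertex = 1, p_5 = 6. Add edge {1,6}. Now deg[1]=0, deg[6]=1.
Step 6: smallest deg-1 vertex = 6, p_6 = 9. Add edge {6,9}. Now deg[6]=0, deg[9]=1.
Step 7: smallest deg-1 vertex = 9, p_7 = 8. Add edge {8,9}. Now deg[9]=0, deg[8]=1.
Step 8: smallest deg-1 vertex = 8, p_8 = 11. Add edge {8,11}. Now deg[8]=0, deg[11]=1.
Step 9: smallest deg-1 vertex = 11, p_9 = 4. Add edge {4,11}. Now deg[11]=0, deg[4]=1.
Step 10: smallest deg-1 vertex = 4, p_10 = 3. Add edge {3,4}. Now deg[4]=0, deg[3]=1.
Final: two remaining deg-1 vertices are 3, 12. Add edge {3,12}.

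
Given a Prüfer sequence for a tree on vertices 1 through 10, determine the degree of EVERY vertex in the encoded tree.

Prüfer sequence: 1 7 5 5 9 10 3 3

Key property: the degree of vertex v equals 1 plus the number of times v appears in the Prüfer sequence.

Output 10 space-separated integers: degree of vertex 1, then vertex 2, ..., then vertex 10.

Answer: 2 1 3 1 3 1 2 1 2 2

Derivation:
p_1 = 1: count[1] becomes 1
p_2 = 7: count[7] becomes 1
p_3 = 5: count[5] becomes 1
p_4 = 5: count[5] becomes 2
p_5 = 9: count[9] becomes 1
p_6 = 10: count[10] becomes 1
p_7 = 3: count[3] becomes 1
p_8 = 3: count[3] becomes 2
Degrees (1 + count): deg[1]=1+1=2, deg[2]=1+0=1, deg[3]=1+2=3, deg[4]=1+0=1, deg[5]=1+2=3, deg[6]=1+0=1, deg[7]=1+1=2, deg[8]=1+0=1, deg[9]=1+1=2, deg[10]=1+1=2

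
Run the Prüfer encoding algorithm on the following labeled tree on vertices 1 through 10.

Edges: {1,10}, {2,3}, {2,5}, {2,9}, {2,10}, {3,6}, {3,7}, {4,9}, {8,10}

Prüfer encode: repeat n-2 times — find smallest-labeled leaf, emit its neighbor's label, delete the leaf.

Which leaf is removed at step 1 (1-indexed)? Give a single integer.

Answer: 1

Derivation:
Step 1: current leaves = {1,4,5,6,7,8}. Remove leaf 1 (neighbor: 10).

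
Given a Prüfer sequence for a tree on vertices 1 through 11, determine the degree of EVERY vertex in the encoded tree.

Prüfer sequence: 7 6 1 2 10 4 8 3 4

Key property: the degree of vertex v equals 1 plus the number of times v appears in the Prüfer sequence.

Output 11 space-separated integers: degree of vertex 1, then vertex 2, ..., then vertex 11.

Answer: 2 2 2 3 1 2 2 2 1 2 1

Derivation:
p_1 = 7: count[7] becomes 1
p_2 = 6: count[6] becomes 1
p_3 = 1: count[1] becomes 1
p_4 = 2: count[2] becomes 1
p_5 = 10: count[10] becomes 1
p_6 = 4: count[4] becomes 1
p_7 = 8: count[8] becomes 1
p_8 = 3: count[3] becomes 1
p_9 = 4: count[4] becomes 2
Degrees (1 + count): deg[1]=1+1=2, deg[2]=1+1=2, deg[3]=1+1=2, deg[4]=1+2=3, deg[5]=1+0=1, deg[6]=1+1=2, deg[7]=1+1=2, deg[8]=1+1=2, deg[9]=1+0=1, deg[10]=1+1=2, deg[11]=1+0=1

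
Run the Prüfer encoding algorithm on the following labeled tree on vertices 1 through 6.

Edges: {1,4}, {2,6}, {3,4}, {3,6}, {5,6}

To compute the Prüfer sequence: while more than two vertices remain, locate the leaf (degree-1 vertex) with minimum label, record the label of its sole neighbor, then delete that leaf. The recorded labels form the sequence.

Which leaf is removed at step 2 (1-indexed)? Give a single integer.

Answer: 2

Derivation:
Step 1: current leaves = {1,2,5}. Remove leaf 1 (neighbor: 4).
Step 2: current leaves = {2,4,5}. Remove leaf 2 (neighbor: 6).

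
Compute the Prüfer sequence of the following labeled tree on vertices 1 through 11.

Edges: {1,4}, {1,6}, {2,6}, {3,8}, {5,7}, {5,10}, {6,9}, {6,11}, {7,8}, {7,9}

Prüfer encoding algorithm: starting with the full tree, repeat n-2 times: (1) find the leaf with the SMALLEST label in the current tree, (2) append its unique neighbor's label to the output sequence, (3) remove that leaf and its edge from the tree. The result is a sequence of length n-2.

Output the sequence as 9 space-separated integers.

Answer: 6 8 1 6 7 5 7 9 6

Derivation:
Step 1: leaves = {2,3,4,10,11}. Remove smallest leaf 2, emit neighbor 6.
Step 2: leaves = {3,4,10,11}. Remove smallest leaf 3, emit neighbor 8.
Step 3: leaves = {4,8,10,11}. Remove smallest leaf 4, emit neighbor 1.
Step 4: leaves = {1,8,10,11}. Remove smallest leaf 1, emit neighbor 6.
Step 5: leaves = {8,10,11}. Remove smallest leaf 8, emit neighbor 7.
Step 6: leaves = {10,11}. Remove smallest leaf 10, emit neighbor 5.
Step 7: leaves = {5,11}. Remove smallest leaf 5, emit neighbor 7.
Step 8: leaves = {7,11}. Remove smallest leaf 7, emit neighbor 9.
Step 9: leaves = {9,11}. Remove smallest leaf 9, emit neighbor 6.
Done: 2 vertices remain (6, 11). Sequence = [6 8 1 6 7 5 7 9 6]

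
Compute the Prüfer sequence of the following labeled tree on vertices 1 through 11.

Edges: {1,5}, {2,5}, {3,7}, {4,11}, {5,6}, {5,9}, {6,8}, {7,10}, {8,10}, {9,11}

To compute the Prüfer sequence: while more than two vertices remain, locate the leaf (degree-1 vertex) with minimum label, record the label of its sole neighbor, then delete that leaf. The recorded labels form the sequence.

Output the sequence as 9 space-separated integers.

Answer: 5 5 7 11 10 8 6 5 9

Derivation:
Step 1: leaves = {1,2,3,4}. Remove smallest leaf 1, emit neighbor 5.
Step 2: leaves = {2,3,4}. Remove smallest leaf 2, emit neighbor 5.
Step 3: leaves = {3,4}. Remove smallest leaf 3, emit neighbor 7.
Step 4: leaves = {4,7}. Remove smallest leaf 4, emit neighbor 11.
Step 5: leaves = {7,11}. Remove smallest leaf 7, emit neighbor 10.
Step 6: leaves = {10,11}. Remove smallest leaf 10, emit neighbor 8.
Step 7: leaves = {8,11}. Remove smallest leaf 8, emit neighbor 6.
Step 8: leaves = {6,11}. Remove smallest leaf 6, emit neighbor 5.
Step 9: leaves = {5,11}. Remove smallest leaf 5, emit neighbor 9.
Done: 2 vertices remain (9, 11). Sequence = [5 5 7 11 10 8 6 5 9]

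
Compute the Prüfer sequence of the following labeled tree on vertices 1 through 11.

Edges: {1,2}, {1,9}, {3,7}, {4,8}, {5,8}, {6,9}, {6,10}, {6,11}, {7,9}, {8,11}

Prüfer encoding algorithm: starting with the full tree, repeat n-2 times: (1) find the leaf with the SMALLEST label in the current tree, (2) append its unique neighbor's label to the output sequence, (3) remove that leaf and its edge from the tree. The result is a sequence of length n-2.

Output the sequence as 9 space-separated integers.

Step 1: leaves = {2,3,4,5,10}. Remove smallest leaf 2, emit neighbor 1.
Step 2: leaves = {1,3,4,5,10}. Remove smallest leaf 1, emit neighbor 9.
Step 3: leaves = {3,4,5,10}. Remove smallest leaf 3, emit neighbor 7.
Step 4: leaves = {4,5,7,10}. Remove smallest leaf 4, emit neighbor 8.
Step 5: leaves = {5,7,10}. Remove smallest leaf 5, emit neighbor 8.
Step 6: leaves = {7,8,10}. Remove smallest leaf 7, emit neighbor 9.
Step 7: leaves = {8,9,10}. Remove smallest leaf 8, emit neighbor 11.
Step 8: leaves = {9,10,11}. Remove smallest leaf 9, emit neighbor 6.
Step 9: leaves = {10,11}. Remove smallest leaf 10, emit neighbor 6.
Done: 2 vertices remain (6, 11). Sequence = [1 9 7 8 8 9 11 6 6]

Answer: 1 9 7 8 8 9 11 6 6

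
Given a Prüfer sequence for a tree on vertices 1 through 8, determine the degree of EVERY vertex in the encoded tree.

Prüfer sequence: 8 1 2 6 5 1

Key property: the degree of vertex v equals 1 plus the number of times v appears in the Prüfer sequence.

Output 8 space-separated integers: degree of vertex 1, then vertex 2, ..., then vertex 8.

Answer: 3 2 1 1 2 2 1 2

Derivation:
p_1 = 8: count[8] becomes 1
p_2 = 1: count[1] becomes 1
p_3 = 2: count[2] becomes 1
p_4 = 6: count[6] becomes 1
p_5 = 5: count[5] becomes 1
p_6 = 1: count[1] becomes 2
Degrees (1 + count): deg[1]=1+2=3, deg[2]=1+1=2, deg[3]=1+0=1, deg[4]=1+0=1, deg[5]=1+1=2, deg[6]=1+1=2, deg[7]=1+0=1, deg[8]=1+1=2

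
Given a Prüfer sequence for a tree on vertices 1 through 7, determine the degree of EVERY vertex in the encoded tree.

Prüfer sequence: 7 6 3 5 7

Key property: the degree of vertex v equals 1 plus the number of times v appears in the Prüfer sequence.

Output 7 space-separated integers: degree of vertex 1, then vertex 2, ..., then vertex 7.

p_1 = 7: count[7] becomes 1
p_2 = 6: count[6] becomes 1
p_3 = 3: count[3] becomes 1
p_4 = 5: count[5] becomes 1
p_5 = 7: count[7] becomes 2
Degrees (1 + count): deg[1]=1+0=1, deg[2]=1+0=1, deg[3]=1+1=2, deg[4]=1+0=1, deg[5]=1+1=2, deg[6]=1+1=2, deg[7]=1+2=3

Answer: 1 1 2 1 2 2 3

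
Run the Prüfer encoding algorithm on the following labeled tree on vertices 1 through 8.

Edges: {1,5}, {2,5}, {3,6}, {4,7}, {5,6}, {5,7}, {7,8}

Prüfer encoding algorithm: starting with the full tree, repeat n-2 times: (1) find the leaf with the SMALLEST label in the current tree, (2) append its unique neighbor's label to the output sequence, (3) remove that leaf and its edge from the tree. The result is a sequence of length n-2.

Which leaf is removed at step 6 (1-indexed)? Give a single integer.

Answer: 5

Derivation:
Step 1: current leaves = {1,2,3,4,8}. Remove leaf 1 (neighbor: 5).
Step 2: current leaves = {2,3,4,8}. Remove leaf 2 (neighbor: 5).
Step 3: current leaves = {3,4,8}. Remove leaf 3 (neighbor: 6).
Step 4: current leaves = {4,6,8}. Remove leaf 4 (neighbor: 7).
Step 5: current leaves = {6,8}. Remove leaf 6 (neighbor: 5).
Step 6: current leaves = {5,8}. Remove leaf 5 (neighbor: 7).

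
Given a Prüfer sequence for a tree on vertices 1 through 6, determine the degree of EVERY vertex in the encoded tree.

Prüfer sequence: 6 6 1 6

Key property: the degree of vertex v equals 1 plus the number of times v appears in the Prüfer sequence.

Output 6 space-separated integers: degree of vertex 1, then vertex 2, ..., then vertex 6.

Answer: 2 1 1 1 1 4

Derivation:
p_1 = 6: count[6] becomes 1
p_2 = 6: count[6] becomes 2
p_3 = 1: count[1] becomes 1
p_4 = 6: count[6] becomes 3
Degrees (1 + count): deg[1]=1+1=2, deg[2]=1+0=1, deg[3]=1+0=1, deg[4]=1+0=1, deg[5]=1+0=1, deg[6]=1+3=4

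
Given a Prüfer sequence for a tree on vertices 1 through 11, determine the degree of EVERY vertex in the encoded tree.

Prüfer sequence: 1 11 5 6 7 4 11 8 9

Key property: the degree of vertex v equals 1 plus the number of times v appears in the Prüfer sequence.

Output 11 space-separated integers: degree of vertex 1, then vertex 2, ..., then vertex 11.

Answer: 2 1 1 2 2 2 2 2 2 1 3

Derivation:
p_1 = 1: count[1] becomes 1
p_2 = 11: count[11] becomes 1
p_3 = 5: count[5] becomes 1
p_4 = 6: count[6] becomes 1
p_5 = 7: count[7] becomes 1
p_6 = 4: count[4] becomes 1
p_7 = 11: count[11] becomes 2
p_8 = 8: count[8] becomes 1
p_9 = 9: count[9] becomes 1
Degrees (1 + count): deg[1]=1+1=2, deg[2]=1+0=1, deg[3]=1+0=1, deg[4]=1+1=2, deg[5]=1+1=2, deg[6]=1+1=2, deg[7]=1+1=2, deg[8]=1+1=2, deg[9]=1+1=2, deg[10]=1+0=1, deg[11]=1+2=3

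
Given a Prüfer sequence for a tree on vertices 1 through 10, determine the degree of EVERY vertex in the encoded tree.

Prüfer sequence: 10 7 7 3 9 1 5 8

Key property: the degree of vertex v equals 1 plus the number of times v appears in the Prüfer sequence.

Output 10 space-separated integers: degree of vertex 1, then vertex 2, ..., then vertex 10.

Answer: 2 1 2 1 2 1 3 2 2 2

Derivation:
p_1 = 10: count[10] becomes 1
p_2 = 7: count[7] becomes 1
p_3 = 7: count[7] becomes 2
p_4 = 3: count[3] becomes 1
p_5 = 9: count[9] becomes 1
p_6 = 1: count[1] becomes 1
p_7 = 5: count[5] becomes 1
p_8 = 8: count[8] becomes 1
Degrees (1 + count): deg[1]=1+1=2, deg[2]=1+0=1, deg[3]=1+1=2, deg[4]=1+0=1, deg[5]=1+1=2, deg[6]=1+0=1, deg[7]=1+2=3, deg[8]=1+1=2, deg[9]=1+1=2, deg[10]=1+1=2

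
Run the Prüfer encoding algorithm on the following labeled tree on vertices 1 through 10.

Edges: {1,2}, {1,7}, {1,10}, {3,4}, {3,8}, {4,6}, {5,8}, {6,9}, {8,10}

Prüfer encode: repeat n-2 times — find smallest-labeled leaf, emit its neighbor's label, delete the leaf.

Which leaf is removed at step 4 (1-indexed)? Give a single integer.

Answer: 1

Derivation:
Step 1: current leaves = {2,5,7,9}. Remove leaf 2 (neighbor: 1).
Step 2: current leaves = {5,7,9}. Remove leaf 5 (neighbor: 8).
Step 3: current leaves = {7,9}. Remove leaf 7 (neighbor: 1).
Step 4: current leaves = {1,9}. Remove leaf 1 (neighbor: 10).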